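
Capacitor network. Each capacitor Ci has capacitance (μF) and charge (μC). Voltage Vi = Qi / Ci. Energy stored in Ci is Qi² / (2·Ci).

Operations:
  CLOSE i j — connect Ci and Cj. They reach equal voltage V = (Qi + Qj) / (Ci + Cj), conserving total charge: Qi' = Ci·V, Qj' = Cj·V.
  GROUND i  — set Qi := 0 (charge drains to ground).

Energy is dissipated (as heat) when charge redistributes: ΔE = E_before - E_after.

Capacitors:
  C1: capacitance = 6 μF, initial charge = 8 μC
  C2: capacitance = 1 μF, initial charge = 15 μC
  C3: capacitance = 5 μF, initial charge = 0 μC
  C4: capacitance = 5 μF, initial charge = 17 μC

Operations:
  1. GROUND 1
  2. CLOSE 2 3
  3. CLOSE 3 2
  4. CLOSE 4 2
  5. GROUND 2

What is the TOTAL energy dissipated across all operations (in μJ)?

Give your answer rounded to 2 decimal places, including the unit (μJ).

Initial: C1(6μF, Q=8μC, V=1.33V), C2(1μF, Q=15μC, V=15.00V), C3(5μF, Q=0μC, V=0.00V), C4(5μF, Q=17μC, V=3.40V)
Op 1: GROUND 1: Q1=0; energy lost=5.333
Op 2: CLOSE 2-3: Q_total=15.00, C_total=6.00, V=2.50; Q2=2.50, Q3=12.50; dissipated=93.750
Op 3: CLOSE 3-2: Q_total=15.00, C_total=6.00, V=2.50; Q3=12.50, Q2=2.50; dissipated=0.000
Op 4: CLOSE 4-2: Q_total=19.50, C_total=6.00, V=3.25; Q4=16.25, Q2=3.25; dissipated=0.338
Op 5: GROUND 2: Q2=0; energy lost=5.281
Total dissipated: 104.702 μJ

Answer: 104.70 μJ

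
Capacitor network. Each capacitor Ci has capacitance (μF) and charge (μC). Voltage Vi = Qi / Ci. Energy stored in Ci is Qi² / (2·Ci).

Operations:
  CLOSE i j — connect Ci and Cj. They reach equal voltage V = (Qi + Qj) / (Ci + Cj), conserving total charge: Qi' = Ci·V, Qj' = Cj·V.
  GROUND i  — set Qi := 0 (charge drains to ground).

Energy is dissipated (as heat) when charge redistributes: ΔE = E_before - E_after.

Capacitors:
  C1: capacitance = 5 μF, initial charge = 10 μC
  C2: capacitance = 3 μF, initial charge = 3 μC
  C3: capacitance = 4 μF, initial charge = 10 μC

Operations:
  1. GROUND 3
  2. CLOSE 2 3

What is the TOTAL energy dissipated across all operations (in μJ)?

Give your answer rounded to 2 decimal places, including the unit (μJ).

Answer: 13.36 μJ

Derivation:
Initial: C1(5μF, Q=10μC, V=2.00V), C2(3μF, Q=3μC, V=1.00V), C3(4μF, Q=10μC, V=2.50V)
Op 1: GROUND 3: Q3=0; energy lost=12.500
Op 2: CLOSE 2-3: Q_total=3.00, C_total=7.00, V=0.43; Q2=1.29, Q3=1.71; dissipated=0.857
Total dissipated: 13.357 μJ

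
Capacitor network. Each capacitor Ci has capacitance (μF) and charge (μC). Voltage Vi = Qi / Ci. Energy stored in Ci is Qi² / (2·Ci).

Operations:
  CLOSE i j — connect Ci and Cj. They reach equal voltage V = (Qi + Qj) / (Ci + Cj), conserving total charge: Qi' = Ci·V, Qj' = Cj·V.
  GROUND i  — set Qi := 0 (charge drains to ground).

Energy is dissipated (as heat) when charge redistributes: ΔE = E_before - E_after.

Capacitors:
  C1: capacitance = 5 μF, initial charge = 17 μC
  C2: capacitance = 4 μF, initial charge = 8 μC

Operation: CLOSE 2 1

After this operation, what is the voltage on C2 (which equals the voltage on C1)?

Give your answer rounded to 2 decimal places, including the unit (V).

Answer: 2.78 V

Derivation:
Initial: C1(5μF, Q=17μC, V=3.40V), C2(4μF, Q=8μC, V=2.00V)
Op 1: CLOSE 2-1: Q_total=25.00, C_total=9.00, V=2.78; Q2=11.11, Q1=13.89; dissipated=2.178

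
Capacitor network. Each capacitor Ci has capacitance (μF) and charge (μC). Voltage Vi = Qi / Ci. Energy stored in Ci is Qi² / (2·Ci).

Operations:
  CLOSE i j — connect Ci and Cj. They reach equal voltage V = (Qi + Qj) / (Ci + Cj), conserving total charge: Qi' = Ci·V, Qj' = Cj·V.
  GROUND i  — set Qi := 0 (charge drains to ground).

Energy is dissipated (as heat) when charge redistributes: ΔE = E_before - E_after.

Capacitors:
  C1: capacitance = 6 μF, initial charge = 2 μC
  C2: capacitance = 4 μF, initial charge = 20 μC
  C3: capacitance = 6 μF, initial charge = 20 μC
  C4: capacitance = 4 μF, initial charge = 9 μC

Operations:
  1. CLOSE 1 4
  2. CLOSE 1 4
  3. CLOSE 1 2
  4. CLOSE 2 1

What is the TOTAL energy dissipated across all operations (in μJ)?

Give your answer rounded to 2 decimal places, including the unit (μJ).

Answer: 22.66 μJ

Derivation:
Initial: C1(6μF, Q=2μC, V=0.33V), C2(4μF, Q=20μC, V=5.00V), C3(6μF, Q=20μC, V=3.33V), C4(4μF, Q=9μC, V=2.25V)
Op 1: CLOSE 1-4: Q_total=11.00, C_total=10.00, V=1.10; Q1=6.60, Q4=4.40; dissipated=4.408
Op 2: CLOSE 1-4: Q_total=11.00, C_total=10.00, V=1.10; Q1=6.60, Q4=4.40; dissipated=0.000
Op 3: CLOSE 1-2: Q_total=26.60, C_total=10.00, V=2.66; Q1=15.96, Q2=10.64; dissipated=18.252
Op 4: CLOSE 2-1: Q_total=26.60, C_total=10.00, V=2.66; Q2=10.64, Q1=15.96; dissipated=0.000
Total dissipated: 22.660 μJ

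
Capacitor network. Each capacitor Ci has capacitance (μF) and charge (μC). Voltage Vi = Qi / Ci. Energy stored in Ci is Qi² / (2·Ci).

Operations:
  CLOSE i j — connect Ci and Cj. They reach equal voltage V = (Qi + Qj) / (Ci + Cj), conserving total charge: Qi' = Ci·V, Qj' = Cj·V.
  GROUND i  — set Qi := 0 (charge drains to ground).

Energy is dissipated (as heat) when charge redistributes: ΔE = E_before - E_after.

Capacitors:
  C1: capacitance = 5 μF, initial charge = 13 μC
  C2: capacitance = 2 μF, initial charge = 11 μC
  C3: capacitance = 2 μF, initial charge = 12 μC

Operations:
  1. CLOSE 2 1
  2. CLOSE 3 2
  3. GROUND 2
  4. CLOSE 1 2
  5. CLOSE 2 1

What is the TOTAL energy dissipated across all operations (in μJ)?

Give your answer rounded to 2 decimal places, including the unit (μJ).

Initial: C1(5μF, Q=13μC, V=2.60V), C2(2μF, Q=11μC, V=5.50V), C3(2μF, Q=12μC, V=6.00V)
Op 1: CLOSE 2-1: Q_total=24.00, C_total=7.00, V=3.43; Q2=6.86, Q1=17.14; dissipated=6.007
Op 2: CLOSE 3-2: Q_total=18.86, C_total=4.00, V=4.71; Q3=9.43, Q2=9.43; dissipated=3.306
Op 3: GROUND 2: Q2=0; energy lost=22.224
Op 4: CLOSE 1-2: Q_total=17.14, C_total=7.00, V=2.45; Q1=12.24, Q2=4.90; dissipated=8.397
Op 5: CLOSE 2-1: Q_total=17.14, C_total=7.00, V=2.45; Q2=4.90, Q1=12.24; dissipated=0.000
Total dissipated: 39.934 μJ

Answer: 39.93 μJ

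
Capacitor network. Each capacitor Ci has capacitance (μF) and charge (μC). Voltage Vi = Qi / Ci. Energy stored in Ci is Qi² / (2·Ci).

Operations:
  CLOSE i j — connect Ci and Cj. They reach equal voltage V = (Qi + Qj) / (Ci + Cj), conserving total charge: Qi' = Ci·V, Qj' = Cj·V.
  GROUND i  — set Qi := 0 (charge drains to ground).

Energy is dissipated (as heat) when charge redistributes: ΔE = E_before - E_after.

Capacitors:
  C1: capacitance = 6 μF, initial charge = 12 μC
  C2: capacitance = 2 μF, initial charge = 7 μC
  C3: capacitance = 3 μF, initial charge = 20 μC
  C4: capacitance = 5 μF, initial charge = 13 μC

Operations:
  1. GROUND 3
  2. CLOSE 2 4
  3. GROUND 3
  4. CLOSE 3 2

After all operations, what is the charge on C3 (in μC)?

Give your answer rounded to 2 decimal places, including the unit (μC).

Answer: 3.43 μC

Derivation:
Initial: C1(6μF, Q=12μC, V=2.00V), C2(2μF, Q=7μC, V=3.50V), C3(3μF, Q=20μC, V=6.67V), C4(5μF, Q=13μC, V=2.60V)
Op 1: GROUND 3: Q3=0; energy lost=66.667
Op 2: CLOSE 2-4: Q_total=20.00, C_total=7.00, V=2.86; Q2=5.71, Q4=14.29; dissipated=0.579
Op 3: GROUND 3: Q3=0; energy lost=0.000
Op 4: CLOSE 3-2: Q_total=5.71, C_total=5.00, V=1.14; Q3=3.43, Q2=2.29; dissipated=4.898
Final charges: Q1=12.00, Q2=2.29, Q3=3.43, Q4=14.29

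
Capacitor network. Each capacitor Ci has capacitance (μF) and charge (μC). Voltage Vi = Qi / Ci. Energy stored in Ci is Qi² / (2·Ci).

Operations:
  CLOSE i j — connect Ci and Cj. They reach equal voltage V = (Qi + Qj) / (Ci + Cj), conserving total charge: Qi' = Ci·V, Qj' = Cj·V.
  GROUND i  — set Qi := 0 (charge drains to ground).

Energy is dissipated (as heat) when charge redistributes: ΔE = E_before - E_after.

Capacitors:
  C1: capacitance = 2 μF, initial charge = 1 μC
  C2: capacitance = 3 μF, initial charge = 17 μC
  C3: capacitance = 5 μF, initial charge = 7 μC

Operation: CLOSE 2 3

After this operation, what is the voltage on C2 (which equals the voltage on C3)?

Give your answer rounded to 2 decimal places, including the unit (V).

Initial: C1(2μF, Q=1μC, V=0.50V), C2(3μF, Q=17μC, V=5.67V), C3(5μF, Q=7μC, V=1.40V)
Op 1: CLOSE 2-3: Q_total=24.00, C_total=8.00, V=3.00; Q2=9.00, Q3=15.00; dissipated=17.067

Answer: 3.00 V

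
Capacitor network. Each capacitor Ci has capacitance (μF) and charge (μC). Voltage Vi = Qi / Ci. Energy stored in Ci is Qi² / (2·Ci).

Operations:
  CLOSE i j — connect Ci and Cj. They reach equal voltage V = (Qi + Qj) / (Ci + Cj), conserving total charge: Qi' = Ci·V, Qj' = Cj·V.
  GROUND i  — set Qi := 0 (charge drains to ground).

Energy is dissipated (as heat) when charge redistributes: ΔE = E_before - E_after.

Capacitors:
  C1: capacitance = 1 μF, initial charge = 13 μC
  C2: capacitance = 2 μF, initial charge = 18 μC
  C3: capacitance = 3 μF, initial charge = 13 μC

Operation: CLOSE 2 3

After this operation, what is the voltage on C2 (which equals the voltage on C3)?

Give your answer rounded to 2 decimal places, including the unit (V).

Answer: 6.20 V

Derivation:
Initial: C1(1μF, Q=13μC, V=13.00V), C2(2μF, Q=18μC, V=9.00V), C3(3μF, Q=13μC, V=4.33V)
Op 1: CLOSE 2-3: Q_total=31.00, C_total=5.00, V=6.20; Q2=12.40, Q3=18.60; dissipated=13.067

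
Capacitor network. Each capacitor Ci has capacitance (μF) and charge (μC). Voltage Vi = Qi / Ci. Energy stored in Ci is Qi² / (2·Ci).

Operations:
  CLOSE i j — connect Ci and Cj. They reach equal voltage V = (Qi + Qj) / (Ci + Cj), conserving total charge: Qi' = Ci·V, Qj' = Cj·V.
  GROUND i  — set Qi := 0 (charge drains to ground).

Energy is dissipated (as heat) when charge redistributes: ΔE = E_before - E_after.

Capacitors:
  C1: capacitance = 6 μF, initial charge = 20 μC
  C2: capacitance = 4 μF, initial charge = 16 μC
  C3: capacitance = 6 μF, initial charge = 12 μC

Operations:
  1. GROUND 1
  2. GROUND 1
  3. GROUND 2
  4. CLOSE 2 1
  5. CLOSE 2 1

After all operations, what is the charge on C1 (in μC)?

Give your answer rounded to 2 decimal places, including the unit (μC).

Initial: C1(6μF, Q=20μC, V=3.33V), C2(4μF, Q=16μC, V=4.00V), C3(6μF, Q=12μC, V=2.00V)
Op 1: GROUND 1: Q1=0; energy lost=33.333
Op 2: GROUND 1: Q1=0; energy lost=0.000
Op 3: GROUND 2: Q2=0; energy lost=32.000
Op 4: CLOSE 2-1: Q_total=0.00, C_total=10.00, V=0.00; Q2=0.00, Q1=0.00; dissipated=0.000
Op 5: CLOSE 2-1: Q_total=0.00, C_total=10.00, V=0.00; Q2=0.00, Q1=0.00; dissipated=0.000
Final charges: Q1=0.00, Q2=0.00, Q3=12.00

Answer: 0.00 μC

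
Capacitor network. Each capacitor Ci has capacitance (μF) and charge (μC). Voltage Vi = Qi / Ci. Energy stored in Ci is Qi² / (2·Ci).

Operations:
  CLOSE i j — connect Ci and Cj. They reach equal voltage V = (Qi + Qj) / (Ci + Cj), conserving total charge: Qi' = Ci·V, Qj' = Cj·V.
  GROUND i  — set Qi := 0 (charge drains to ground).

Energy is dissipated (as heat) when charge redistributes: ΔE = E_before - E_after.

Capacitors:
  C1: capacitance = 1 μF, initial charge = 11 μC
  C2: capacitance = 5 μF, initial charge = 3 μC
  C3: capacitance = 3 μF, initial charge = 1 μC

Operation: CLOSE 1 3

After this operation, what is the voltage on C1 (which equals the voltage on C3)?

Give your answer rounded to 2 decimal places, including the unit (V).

Answer: 3.00 V

Derivation:
Initial: C1(1μF, Q=11μC, V=11.00V), C2(5μF, Q=3μC, V=0.60V), C3(3μF, Q=1μC, V=0.33V)
Op 1: CLOSE 1-3: Q_total=12.00, C_total=4.00, V=3.00; Q1=3.00, Q3=9.00; dissipated=42.667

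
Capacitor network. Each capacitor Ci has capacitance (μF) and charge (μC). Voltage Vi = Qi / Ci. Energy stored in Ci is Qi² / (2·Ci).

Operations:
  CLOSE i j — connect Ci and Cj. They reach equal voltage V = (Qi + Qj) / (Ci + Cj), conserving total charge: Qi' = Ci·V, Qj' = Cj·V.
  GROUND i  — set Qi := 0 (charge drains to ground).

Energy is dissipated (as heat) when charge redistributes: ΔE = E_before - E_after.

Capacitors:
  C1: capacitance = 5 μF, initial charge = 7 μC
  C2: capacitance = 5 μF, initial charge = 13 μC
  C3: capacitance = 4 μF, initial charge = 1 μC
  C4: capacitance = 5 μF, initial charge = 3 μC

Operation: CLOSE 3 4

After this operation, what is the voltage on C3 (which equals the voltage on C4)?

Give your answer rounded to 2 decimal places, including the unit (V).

Initial: C1(5μF, Q=7μC, V=1.40V), C2(5μF, Q=13μC, V=2.60V), C3(4μF, Q=1μC, V=0.25V), C4(5μF, Q=3μC, V=0.60V)
Op 1: CLOSE 3-4: Q_total=4.00, C_total=9.00, V=0.44; Q3=1.78, Q4=2.22; dissipated=0.136

Answer: 0.44 V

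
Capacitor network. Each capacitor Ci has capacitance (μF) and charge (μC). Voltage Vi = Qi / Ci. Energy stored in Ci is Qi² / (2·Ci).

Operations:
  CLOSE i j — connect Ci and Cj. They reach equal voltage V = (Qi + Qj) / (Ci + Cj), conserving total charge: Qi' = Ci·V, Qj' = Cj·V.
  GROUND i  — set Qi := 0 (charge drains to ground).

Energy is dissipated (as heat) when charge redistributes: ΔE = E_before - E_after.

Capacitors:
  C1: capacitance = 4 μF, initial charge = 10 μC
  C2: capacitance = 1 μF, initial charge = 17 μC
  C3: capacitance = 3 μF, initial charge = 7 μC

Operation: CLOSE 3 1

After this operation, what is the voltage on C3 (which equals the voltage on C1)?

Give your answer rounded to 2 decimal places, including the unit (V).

Answer: 2.43 V

Derivation:
Initial: C1(4μF, Q=10μC, V=2.50V), C2(1μF, Q=17μC, V=17.00V), C3(3μF, Q=7μC, V=2.33V)
Op 1: CLOSE 3-1: Q_total=17.00, C_total=7.00, V=2.43; Q3=7.29, Q1=9.71; dissipated=0.024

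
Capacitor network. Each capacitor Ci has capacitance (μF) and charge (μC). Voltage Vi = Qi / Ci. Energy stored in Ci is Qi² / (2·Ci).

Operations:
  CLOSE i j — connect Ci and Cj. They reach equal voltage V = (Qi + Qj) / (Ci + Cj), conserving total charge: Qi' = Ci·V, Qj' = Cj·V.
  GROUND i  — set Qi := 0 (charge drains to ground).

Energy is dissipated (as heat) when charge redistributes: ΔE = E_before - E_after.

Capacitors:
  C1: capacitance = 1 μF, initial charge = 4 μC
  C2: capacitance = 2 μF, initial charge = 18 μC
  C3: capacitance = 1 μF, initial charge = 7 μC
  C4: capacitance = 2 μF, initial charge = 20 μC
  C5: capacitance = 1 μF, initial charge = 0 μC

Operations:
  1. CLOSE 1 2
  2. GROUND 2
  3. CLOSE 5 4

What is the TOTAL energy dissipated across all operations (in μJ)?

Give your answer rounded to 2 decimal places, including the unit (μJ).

Answer: 95.44 μJ

Derivation:
Initial: C1(1μF, Q=4μC, V=4.00V), C2(2μF, Q=18μC, V=9.00V), C3(1μF, Q=7μC, V=7.00V), C4(2μF, Q=20μC, V=10.00V), C5(1μF, Q=0μC, V=0.00V)
Op 1: CLOSE 1-2: Q_total=22.00, C_total=3.00, V=7.33; Q1=7.33, Q2=14.67; dissipated=8.333
Op 2: GROUND 2: Q2=0; energy lost=53.778
Op 3: CLOSE 5-4: Q_total=20.00, C_total=3.00, V=6.67; Q5=6.67, Q4=13.33; dissipated=33.333
Total dissipated: 95.444 μJ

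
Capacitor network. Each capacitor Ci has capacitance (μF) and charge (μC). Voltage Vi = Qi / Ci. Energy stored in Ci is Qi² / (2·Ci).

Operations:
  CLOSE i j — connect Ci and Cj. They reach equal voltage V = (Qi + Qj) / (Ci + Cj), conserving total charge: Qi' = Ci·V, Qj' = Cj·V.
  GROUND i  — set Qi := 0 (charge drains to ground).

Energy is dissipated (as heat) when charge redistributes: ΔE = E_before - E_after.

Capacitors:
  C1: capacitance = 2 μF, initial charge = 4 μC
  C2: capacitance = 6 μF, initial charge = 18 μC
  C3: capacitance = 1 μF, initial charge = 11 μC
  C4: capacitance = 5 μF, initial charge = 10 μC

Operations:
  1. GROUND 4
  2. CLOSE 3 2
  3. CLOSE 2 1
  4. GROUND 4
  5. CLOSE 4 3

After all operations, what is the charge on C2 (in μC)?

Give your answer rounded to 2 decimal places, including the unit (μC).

Answer: 21.64 μC

Derivation:
Initial: C1(2μF, Q=4μC, V=2.00V), C2(6μF, Q=18μC, V=3.00V), C3(1μF, Q=11μC, V=11.00V), C4(5μF, Q=10μC, V=2.00V)
Op 1: GROUND 4: Q4=0; energy lost=10.000
Op 2: CLOSE 3-2: Q_total=29.00, C_total=7.00, V=4.14; Q3=4.14, Q2=24.86; dissipated=27.429
Op 3: CLOSE 2-1: Q_total=28.86, C_total=8.00, V=3.61; Q2=21.64, Q1=7.21; dissipated=3.444
Op 4: GROUND 4: Q4=0; energy lost=0.000
Op 5: CLOSE 4-3: Q_total=4.14, C_total=6.00, V=0.69; Q4=3.45, Q3=0.69; dissipated=7.151
Final charges: Q1=7.21, Q2=21.64, Q3=0.69, Q4=3.45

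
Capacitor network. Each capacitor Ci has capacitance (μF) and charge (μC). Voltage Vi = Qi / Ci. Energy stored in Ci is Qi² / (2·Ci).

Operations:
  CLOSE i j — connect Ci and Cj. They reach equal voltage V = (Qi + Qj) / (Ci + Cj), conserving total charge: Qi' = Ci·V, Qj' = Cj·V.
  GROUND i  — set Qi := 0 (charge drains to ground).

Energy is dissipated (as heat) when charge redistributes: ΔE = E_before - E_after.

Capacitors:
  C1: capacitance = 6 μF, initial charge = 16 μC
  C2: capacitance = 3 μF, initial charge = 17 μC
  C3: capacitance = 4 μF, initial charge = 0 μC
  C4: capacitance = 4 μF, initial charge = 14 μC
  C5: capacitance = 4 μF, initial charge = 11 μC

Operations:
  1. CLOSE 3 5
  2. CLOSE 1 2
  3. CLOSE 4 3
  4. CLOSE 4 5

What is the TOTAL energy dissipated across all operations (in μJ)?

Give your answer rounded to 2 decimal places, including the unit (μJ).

Initial: C1(6μF, Q=16μC, V=2.67V), C2(3μF, Q=17μC, V=5.67V), C3(4μF, Q=0μC, V=0.00V), C4(4μF, Q=14μC, V=3.50V), C5(4μF, Q=11μC, V=2.75V)
Op 1: CLOSE 3-5: Q_total=11.00, C_total=8.00, V=1.38; Q3=5.50, Q5=5.50; dissipated=7.562
Op 2: CLOSE 1-2: Q_total=33.00, C_total=9.00, V=3.67; Q1=22.00, Q2=11.00; dissipated=9.000
Op 3: CLOSE 4-3: Q_total=19.50, C_total=8.00, V=2.44; Q4=9.75, Q3=9.75; dissipated=4.516
Op 4: CLOSE 4-5: Q_total=15.25, C_total=8.00, V=1.91; Q4=7.62, Q5=7.62; dissipated=1.129
Total dissipated: 22.207 μJ

Answer: 22.21 μJ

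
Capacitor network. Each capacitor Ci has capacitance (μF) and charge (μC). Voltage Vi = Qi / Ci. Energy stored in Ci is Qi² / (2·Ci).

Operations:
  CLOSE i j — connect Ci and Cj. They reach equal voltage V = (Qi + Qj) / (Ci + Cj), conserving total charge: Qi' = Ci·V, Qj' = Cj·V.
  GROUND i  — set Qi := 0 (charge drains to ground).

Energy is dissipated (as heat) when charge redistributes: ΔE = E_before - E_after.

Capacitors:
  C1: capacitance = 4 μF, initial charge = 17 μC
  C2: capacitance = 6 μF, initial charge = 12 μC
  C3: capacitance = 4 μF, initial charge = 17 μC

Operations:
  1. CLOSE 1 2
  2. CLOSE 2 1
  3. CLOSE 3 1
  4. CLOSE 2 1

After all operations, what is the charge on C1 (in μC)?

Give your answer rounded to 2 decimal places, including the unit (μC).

Answer: 12.68 μC

Derivation:
Initial: C1(4μF, Q=17μC, V=4.25V), C2(6μF, Q=12μC, V=2.00V), C3(4μF, Q=17μC, V=4.25V)
Op 1: CLOSE 1-2: Q_total=29.00, C_total=10.00, V=2.90; Q1=11.60, Q2=17.40; dissipated=6.075
Op 2: CLOSE 2-1: Q_total=29.00, C_total=10.00, V=2.90; Q2=17.40, Q1=11.60; dissipated=0.000
Op 3: CLOSE 3-1: Q_total=28.60, C_total=8.00, V=3.58; Q3=14.30, Q1=14.30; dissipated=1.823
Op 4: CLOSE 2-1: Q_total=31.70, C_total=10.00, V=3.17; Q2=19.02, Q1=12.68; dissipated=0.547
Final charges: Q1=12.68, Q2=19.02, Q3=14.30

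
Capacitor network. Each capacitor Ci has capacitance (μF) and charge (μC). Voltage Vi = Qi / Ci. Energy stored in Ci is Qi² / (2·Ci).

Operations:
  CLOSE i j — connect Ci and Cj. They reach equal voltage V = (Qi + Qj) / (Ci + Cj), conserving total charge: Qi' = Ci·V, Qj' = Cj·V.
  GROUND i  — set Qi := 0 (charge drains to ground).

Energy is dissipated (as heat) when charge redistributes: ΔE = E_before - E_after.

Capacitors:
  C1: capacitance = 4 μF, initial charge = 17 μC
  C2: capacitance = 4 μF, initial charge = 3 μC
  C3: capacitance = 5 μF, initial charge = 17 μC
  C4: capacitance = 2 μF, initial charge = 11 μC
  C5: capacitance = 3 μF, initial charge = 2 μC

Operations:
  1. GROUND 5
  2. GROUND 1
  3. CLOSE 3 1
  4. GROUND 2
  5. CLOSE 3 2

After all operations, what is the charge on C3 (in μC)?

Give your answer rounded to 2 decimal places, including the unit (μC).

Initial: C1(4μF, Q=17μC, V=4.25V), C2(4μF, Q=3μC, V=0.75V), C3(5μF, Q=17μC, V=3.40V), C4(2μF, Q=11μC, V=5.50V), C5(3μF, Q=2μC, V=0.67V)
Op 1: GROUND 5: Q5=0; energy lost=0.667
Op 2: GROUND 1: Q1=0; energy lost=36.125
Op 3: CLOSE 3-1: Q_total=17.00, C_total=9.00, V=1.89; Q3=9.44, Q1=7.56; dissipated=12.844
Op 4: GROUND 2: Q2=0; energy lost=1.125
Op 5: CLOSE 3-2: Q_total=9.44, C_total=9.00, V=1.05; Q3=5.25, Q2=4.20; dissipated=3.964
Final charges: Q1=7.56, Q2=4.20, Q3=5.25, Q4=11.00, Q5=0.00

Answer: 5.25 μC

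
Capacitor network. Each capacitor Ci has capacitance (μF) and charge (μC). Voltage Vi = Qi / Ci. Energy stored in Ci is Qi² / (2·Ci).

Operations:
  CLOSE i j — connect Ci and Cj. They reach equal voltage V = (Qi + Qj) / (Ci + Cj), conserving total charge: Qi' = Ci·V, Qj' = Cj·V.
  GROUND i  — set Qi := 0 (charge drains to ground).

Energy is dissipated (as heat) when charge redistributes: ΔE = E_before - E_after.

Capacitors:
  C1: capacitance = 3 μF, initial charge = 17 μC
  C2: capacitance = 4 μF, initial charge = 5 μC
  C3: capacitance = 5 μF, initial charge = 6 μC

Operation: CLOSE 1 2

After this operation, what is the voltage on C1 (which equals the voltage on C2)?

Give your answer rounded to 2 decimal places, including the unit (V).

Answer: 3.14 V

Derivation:
Initial: C1(3μF, Q=17μC, V=5.67V), C2(4μF, Q=5μC, V=1.25V), C3(5μF, Q=6μC, V=1.20V)
Op 1: CLOSE 1-2: Q_total=22.00, C_total=7.00, V=3.14; Q1=9.43, Q2=12.57; dissipated=16.720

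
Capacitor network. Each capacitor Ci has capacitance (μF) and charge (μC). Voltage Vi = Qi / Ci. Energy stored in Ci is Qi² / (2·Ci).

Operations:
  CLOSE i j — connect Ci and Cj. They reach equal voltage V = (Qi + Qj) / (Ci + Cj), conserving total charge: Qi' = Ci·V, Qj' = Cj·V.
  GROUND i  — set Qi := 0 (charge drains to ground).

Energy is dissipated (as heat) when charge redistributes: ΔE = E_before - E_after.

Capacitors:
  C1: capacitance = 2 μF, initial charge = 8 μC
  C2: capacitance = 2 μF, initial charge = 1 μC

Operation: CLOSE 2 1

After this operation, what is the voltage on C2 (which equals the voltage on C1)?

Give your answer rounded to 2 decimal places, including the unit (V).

Initial: C1(2μF, Q=8μC, V=4.00V), C2(2μF, Q=1μC, V=0.50V)
Op 1: CLOSE 2-1: Q_total=9.00, C_total=4.00, V=2.25; Q2=4.50, Q1=4.50; dissipated=6.125

Answer: 2.25 V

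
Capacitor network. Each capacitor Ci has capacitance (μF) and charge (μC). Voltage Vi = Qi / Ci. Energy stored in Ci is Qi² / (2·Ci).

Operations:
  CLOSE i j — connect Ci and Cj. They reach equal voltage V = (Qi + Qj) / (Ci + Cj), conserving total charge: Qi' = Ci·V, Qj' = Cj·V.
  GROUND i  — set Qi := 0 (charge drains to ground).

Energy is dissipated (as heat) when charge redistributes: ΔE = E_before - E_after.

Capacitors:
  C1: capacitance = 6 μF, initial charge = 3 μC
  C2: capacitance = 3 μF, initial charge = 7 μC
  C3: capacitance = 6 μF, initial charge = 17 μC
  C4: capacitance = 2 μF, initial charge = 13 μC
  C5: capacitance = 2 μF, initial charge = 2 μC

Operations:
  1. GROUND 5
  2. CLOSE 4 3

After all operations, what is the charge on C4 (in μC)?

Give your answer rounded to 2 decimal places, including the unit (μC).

Initial: C1(6μF, Q=3μC, V=0.50V), C2(3μF, Q=7μC, V=2.33V), C3(6μF, Q=17μC, V=2.83V), C4(2μF, Q=13μC, V=6.50V), C5(2μF, Q=2μC, V=1.00V)
Op 1: GROUND 5: Q5=0; energy lost=1.000
Op 2: CLOSE 4-3: Q_total=30.00, C_total=8.00, V=3.75; Q4=7.50, Q3=22.50; dissipated=10.083
Final charges: Q1=3.00, Q2=7.00, Q3=22.50, Q4=7.50, Q5=0.00

Answer: 7.50 μC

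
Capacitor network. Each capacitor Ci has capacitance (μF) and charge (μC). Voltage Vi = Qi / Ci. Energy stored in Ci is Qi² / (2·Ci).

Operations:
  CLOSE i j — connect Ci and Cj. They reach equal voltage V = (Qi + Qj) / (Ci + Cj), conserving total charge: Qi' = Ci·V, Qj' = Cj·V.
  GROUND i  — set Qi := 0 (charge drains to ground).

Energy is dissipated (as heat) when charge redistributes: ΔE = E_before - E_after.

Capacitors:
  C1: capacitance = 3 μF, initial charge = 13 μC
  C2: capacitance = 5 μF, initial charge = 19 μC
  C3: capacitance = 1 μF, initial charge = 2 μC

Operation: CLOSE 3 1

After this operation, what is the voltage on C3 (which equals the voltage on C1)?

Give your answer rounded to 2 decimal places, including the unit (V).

Initial: C1(3μF, Q=13μC, V=4.33V), C2(5μF, Q=19μC, V=3.80V), C3(1μF, Q=2μC, V=2.00V)
Op 1: CLOSE 3-1: Q_total=15.00, C_total=4.00, V=3.75; Q3=3.75, Q1=11.25; dissipated=2.042

Answer: 3.75 V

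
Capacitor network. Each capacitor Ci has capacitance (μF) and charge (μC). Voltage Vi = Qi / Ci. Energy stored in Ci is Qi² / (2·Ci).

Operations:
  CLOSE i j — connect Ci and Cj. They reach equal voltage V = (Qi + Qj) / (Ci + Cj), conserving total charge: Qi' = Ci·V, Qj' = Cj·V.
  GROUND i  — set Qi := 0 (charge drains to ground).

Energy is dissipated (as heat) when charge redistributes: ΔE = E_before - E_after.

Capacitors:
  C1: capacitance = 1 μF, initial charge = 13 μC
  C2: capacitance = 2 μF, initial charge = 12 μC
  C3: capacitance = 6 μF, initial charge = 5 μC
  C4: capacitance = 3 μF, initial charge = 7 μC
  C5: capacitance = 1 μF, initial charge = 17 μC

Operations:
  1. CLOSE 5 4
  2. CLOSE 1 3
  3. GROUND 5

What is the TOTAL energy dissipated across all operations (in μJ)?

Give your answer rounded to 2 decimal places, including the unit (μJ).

Initial: C1(1μF, Q=13μC, V=13.00V), C2(2μF, Q=12μC, V=6.00V), C3(6μF, Q=5μC, V=0.83V), C4(3μF, Q=7μC, V=2.33V), C5(1μF, Q=17μC, V=17.00V)
Op 1: CLOSE 5-4: Q_total=24.00, C_total=4.00, V=6.00; Q5=6.00, Q4=18.00; dissipated=80.667
Op 2: CLOSE 1-3: Q_total=18.00, C_total=7.00, V=2.57; Q1=2.57, Q3=15.43; dissipated=63.440
Op 3: GROUND 5: Q5=0; energy lost=18.000
Total dissipated: 162.107 μJ

Answer: 162.11 μJ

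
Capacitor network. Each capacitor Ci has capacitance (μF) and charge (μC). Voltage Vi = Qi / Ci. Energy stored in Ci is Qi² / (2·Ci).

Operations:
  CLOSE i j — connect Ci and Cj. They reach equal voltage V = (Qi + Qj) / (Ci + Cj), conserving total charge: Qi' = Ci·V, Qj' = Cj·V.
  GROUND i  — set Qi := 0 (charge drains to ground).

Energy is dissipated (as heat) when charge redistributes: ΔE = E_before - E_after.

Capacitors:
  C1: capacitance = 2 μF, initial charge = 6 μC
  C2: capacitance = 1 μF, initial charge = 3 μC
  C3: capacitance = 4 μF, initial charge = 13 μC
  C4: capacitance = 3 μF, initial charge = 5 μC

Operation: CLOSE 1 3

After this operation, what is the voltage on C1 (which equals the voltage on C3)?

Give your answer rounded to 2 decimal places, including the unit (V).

Initial: C1(2μF, Q=6μC, V=3.00V), C2(1μF, Q=3μC, V=3.00V), C3(4μF, Q=13μC, V=3.25V), C4(3μF, Q=5μC, V=1.67V)
Op 1: CLOSE 1-3: Q_total=19.00, C_total=6.00, V=3.17; Q1=6.33, Q3=12.67; dissipated=0.042

Answer: 3.17 V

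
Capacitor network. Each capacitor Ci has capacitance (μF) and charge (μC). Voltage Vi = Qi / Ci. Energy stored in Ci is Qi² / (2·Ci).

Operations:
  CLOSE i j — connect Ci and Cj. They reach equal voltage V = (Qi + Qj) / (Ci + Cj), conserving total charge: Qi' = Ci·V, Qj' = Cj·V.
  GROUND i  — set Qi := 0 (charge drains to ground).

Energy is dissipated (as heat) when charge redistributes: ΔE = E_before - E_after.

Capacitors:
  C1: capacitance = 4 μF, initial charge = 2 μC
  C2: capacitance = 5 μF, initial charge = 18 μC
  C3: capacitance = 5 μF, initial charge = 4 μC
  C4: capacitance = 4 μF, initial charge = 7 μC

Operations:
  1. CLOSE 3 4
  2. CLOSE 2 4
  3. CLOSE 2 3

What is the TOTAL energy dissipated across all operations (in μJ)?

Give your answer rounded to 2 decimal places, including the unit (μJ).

Answer: 9.47 μJ

Derivation:
Initial: C1(4μF, Q=2μC, V=0.50V), C2(5μF, Q=18μC, V=3.60V), C3(5μF, Q=4μC, V=0.80V), C4(4μF, Q=7μC, V=1.75V)
Op 1: CLOSE 3-4: Q_total=11.00, C_total=9.00, V=1.22; Q3=6.11, Q4=4.89; dissipated=1.003
Op 2: CLOSE 2-4: Q_total=22.89, C_total=9.00, V=2.54; Q2=12.72, Q4=10.17; dissipated=6.282
Op 3: CLOSE 2-3: Q_total=18.83, C_total=10.00, V=1.88; Q2=9.41, Q3=9.41; dissipated=2.181
Total dissipated: 9.466 μJ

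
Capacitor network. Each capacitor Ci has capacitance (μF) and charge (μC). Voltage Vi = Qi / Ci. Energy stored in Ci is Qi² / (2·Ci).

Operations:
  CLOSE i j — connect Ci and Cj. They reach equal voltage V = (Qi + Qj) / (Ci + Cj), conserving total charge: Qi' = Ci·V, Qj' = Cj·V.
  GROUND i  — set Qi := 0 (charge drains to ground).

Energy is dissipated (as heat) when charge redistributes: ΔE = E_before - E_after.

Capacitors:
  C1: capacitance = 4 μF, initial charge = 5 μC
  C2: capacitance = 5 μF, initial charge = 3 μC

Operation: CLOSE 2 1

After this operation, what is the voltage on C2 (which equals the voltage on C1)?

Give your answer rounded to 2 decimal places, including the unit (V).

Answer: 0.89 V

Derivation:
Initial: C1(4μF, Q=5μC, V=1.25V), C2(5μF, Q=3μC, V=0.60V)
Op 1: CLOSE 2-1: Q_total=8.00, C_total=9.00, V=0.89; Q2=4.44, Q1=3.56; dissipated=0.469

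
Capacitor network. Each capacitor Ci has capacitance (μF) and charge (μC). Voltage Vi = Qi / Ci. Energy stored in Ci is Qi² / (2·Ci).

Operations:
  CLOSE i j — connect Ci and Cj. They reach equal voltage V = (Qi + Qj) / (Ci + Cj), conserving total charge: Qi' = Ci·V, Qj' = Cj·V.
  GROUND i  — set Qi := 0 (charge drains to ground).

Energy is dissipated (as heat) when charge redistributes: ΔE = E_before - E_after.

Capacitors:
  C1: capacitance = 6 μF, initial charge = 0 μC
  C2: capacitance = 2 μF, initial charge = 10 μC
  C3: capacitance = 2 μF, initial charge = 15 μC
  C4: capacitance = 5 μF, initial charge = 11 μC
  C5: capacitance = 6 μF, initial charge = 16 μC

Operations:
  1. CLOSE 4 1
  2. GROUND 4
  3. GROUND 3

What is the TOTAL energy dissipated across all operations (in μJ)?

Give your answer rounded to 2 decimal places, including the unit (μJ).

Answer: 65.35 μJ

Derivation:
Initial: C1(6μF, Q=0μC, V=0.00V), C2(2μF, Q=10μC, V=5.00V), C3(2μF, Q=15μC, V=7.50V), C4(5μF, Q=11μC, V=2.20V), C5(6μF, Q=16μC, V=2.67V)
Op 1: CLOSE 4-1: Q_total=11.00, C_total=11.00, V=1.00; Q4=5.00, Q1=6.00; dissipated=6.600
Op 2: GROUND 4: Q4=0; energy lost=2.500
Op 3: GROUND 3: Q3=0; energy lost=56.250
Total dissipated: 65.350 μJ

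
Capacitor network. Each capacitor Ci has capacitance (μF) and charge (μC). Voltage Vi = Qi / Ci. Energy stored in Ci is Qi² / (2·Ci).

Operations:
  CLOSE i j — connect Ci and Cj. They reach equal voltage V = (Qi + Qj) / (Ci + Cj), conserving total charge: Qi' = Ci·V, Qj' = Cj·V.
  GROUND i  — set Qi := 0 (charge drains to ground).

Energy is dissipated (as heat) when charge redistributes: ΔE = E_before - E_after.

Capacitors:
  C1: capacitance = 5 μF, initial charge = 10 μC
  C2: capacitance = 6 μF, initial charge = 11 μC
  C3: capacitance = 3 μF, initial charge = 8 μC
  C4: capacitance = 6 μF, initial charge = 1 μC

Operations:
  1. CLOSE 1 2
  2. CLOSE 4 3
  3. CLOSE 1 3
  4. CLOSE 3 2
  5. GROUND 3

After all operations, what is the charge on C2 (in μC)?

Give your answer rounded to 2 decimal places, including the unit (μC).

Initial: C1(5μF, Q=10μC, V=2.00V), C2(6μF, Q=11μC, V=1.83V), C3(3μF, Q=8μC, V=2.67V), C4(6μF, Q=1μC, V=0.17V)
Op 1: CLOSE 1-2: Q_total=21.00, C_total=11.00, V=1.91; Q1=9.55, Q2=11.45; dissipated=0.038
Op 2: CLOSE 4-3: Q_total=9.00, C_total=9.00, V=1.00; Q4=6.00, Q3=3.00; dissipated=6.250
Op 3: CLOSE 1-3: Q_total=12.55, C_total=8.00, V=1.57; Q1=7.84, Q3=4.70; dissipated=0.775
Op 4: CLOSE 3-2: Q_total=16.16, C_total=9.00, V=1.80; Q3=5.39, Q2=10.77; dissipated=0.116
Op 5: GROUND 3: Q3=0; energy lost=4.835
Final charges: Q1=7.84, Q2=10.77, Q3=0.00, Q4=6.00

Answer: 10.77 μC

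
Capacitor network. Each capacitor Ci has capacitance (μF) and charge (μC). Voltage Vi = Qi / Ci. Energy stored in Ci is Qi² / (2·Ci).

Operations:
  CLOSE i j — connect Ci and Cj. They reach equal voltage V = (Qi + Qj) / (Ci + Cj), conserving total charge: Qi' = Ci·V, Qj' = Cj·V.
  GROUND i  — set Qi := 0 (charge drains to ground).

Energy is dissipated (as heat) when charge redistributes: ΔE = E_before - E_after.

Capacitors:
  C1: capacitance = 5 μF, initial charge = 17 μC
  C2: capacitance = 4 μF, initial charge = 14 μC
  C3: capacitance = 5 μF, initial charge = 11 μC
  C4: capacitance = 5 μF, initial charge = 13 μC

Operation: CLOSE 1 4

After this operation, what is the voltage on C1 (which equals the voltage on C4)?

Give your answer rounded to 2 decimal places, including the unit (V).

Answer: 3.00 V

Derivation:
Initial: C1(5μF, Q=17μC, V=3.40V), C2(4μF, Q=14μC, V=3.50V), C3(5μF, Q=11μC, V=2.20V), C4(5μF, Q=13μC, V=2.60V)
Op 1: CLOSE 1-4: Q_total=30.00, C_total=10.00, V=3.00; Q1=15.00, Q4=15.00; dissipated=0.800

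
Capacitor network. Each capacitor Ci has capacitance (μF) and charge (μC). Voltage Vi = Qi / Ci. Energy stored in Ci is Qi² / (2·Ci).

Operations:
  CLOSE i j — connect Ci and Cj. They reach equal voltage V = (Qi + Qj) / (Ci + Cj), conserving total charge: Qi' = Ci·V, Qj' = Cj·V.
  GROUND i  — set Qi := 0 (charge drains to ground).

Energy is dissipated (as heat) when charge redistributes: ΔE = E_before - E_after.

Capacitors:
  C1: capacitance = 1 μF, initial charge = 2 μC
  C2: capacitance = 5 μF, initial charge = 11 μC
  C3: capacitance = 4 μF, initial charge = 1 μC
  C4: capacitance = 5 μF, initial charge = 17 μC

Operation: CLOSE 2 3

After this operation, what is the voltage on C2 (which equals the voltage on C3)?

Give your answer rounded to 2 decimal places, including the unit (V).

Answer: 1.33 V

Derivation:
Initial: C1(1μF, Q=2μC, V=2.00V), C2(5μF, Q=11μC, V=2.20V), C3(4μF, Q=1μC, V=0.25V), C4(5μF, Q=17μC, V=3.40V)
Op 1: CLOSE 2-3: Q_total=12.00, C_total=9.00, V=1.33; Q2=6.67, Q3=5.33; dissipated=4.225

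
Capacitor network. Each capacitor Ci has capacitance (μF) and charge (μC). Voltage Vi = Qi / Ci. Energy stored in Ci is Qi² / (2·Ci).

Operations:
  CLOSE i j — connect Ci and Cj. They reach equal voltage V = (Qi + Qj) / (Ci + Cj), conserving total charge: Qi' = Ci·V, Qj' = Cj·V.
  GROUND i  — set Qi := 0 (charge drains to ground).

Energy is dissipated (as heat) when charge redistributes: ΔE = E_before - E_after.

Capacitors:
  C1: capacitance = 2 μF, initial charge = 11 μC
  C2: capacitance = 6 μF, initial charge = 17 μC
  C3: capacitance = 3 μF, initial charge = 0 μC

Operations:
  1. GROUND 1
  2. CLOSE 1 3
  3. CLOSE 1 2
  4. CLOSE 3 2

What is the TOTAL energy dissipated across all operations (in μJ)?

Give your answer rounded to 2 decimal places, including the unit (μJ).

Answer: 40.79 μJ

Derivation:
Initial: C1(2μF, Q=11μC, V=5.50V), C2(6μF, Q=17μC, V=2.83V), C3(3μF, Q=0μC, V=0.00V)
Op 1: GROUND 1: Q1=0; energy lost=30.250
Op 2: CLOSE 1-3: Q_total=0.00, C_total=5.00, V=0.00; Q1=0.00, Q3=0.00; dissipated=0.000
Op 3: CLOSE 1-2: Q_total=17.00, C_total=8.00, V=2.12; Q1=4.25, Q2=12.75; dissipated=6.021
Op 4: CLOSE 3-2: Q_total=12.75, C_total=9.00, V=1.42; Q3=4.25, Q2=8.50; dissipated=4.516
Total dissipated: 40.786 μJ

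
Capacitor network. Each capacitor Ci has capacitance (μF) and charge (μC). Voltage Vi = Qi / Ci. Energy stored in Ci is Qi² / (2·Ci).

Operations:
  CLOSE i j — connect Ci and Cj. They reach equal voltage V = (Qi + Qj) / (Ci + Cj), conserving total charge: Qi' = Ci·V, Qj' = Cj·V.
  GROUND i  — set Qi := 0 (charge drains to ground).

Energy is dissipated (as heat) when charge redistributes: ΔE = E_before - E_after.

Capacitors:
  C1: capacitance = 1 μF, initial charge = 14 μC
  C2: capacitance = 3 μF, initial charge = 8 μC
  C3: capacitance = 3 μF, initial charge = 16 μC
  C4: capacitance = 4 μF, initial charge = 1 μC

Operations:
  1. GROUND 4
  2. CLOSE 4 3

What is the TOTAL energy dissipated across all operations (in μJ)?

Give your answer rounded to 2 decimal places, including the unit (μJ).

Initial: C1(1μF, Q=14μC, V=14.00V), C2(3μF, Q=8μC, V=2.67V), C3(3μF, Q=16μC, V=5.33V), C4(4μF, Q=1μC, V=0.25V)
Op 1: GROUND 4: Q4=0; energy lost=0.125
Op 2: CLOSE 4-3: Q_total=16.00, C_total=7.00, V=2.29; Q4=9.14, Q3=6.86; dissipated=24.381
Total dissipated: 24.506 μJ

Answer: 24.51 μJ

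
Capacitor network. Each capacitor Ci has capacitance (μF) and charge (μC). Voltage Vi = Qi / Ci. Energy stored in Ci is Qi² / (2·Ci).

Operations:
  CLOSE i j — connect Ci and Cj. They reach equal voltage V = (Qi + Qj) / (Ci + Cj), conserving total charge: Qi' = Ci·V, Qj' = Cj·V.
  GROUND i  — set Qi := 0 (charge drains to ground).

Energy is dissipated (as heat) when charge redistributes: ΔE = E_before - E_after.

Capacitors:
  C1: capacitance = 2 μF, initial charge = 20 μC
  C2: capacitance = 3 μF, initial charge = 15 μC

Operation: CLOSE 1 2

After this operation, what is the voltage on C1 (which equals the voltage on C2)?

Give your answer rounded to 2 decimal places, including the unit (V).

Initial: C1(2μF, Q=20μC, V=10.00V), C2(3μF, Q=15μC, V=5.00V)
Op 1: CLOSE 1-2: Q_total=35.00, C_total=5.00, V=7.00; Q1=14.00, Q2=21.00; dissipated=15.000

Answer: 7.00 V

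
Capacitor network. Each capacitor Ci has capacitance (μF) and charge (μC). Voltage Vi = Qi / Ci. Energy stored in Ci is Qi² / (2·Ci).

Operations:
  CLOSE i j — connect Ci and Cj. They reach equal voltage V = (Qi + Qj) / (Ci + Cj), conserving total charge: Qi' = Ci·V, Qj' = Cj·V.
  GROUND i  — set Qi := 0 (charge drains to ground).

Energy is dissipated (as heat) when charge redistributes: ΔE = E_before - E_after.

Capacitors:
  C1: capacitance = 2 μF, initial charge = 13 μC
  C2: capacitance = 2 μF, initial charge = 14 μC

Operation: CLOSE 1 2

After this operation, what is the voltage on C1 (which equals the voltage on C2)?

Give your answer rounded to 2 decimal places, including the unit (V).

Answer: 6.75 V

Derivation:
Initial: C1(2μF, Q=13μC, V=6.50V), C2(2μF, Q=14μC, V=7.00V)
Op 1: CLOSE 1-2: Q_total=27.00, C_total=4.00, V=6.75; Q1=13.50, Q2=13.50; dissipated=0.125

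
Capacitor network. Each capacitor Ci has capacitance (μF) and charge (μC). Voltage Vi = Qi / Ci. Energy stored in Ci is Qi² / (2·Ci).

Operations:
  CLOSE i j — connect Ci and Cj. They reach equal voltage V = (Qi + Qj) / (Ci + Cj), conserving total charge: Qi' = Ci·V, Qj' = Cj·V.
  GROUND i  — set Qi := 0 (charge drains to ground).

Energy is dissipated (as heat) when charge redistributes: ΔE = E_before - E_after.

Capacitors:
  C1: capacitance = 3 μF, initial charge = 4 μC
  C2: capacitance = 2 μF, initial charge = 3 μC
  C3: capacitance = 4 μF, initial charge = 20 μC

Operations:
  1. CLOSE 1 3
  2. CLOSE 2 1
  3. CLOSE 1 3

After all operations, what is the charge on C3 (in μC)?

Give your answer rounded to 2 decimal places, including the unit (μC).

Answer: 12.39 μC

Derivation:
Initial: C1(3μF, Q=4μC, V=1.33V), C2(2μF, Q=3μC, V=1.50V), C3(4μF, Q=20μC, V=5.00V)
Op 1: CLOSE 1-3: Q_total=24.00, C_total=7.00, V=3.43; Q1=10.29, Q3=13.71; dissipated=11.524
Op 2: CLOSE 2-1: Q_total=13.29, C_total=5.00, V=2.66; Q2=5.31, Q1=7.97; dissipated=2.232
Op 3: CLOSE 1-3: Q_total=21.69, C_total=7.00, V=3.10; Q1=9.29, Q3=12.39; dissipated=0.510
Final charges: Q1=9.29, Q2=5.31, Q3=12.39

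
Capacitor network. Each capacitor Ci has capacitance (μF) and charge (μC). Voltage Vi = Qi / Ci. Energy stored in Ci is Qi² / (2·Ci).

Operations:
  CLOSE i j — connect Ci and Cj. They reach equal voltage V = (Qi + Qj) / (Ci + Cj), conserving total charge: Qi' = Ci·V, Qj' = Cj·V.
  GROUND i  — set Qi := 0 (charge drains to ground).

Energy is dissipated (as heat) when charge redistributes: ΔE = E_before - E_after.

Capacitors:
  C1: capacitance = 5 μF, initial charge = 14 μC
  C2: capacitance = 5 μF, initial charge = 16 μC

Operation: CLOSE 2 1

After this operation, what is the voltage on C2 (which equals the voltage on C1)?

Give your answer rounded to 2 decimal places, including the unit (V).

Initial: C1(5μF, Q=14μC, V=2.80V), C2(5μF, Q=16μC, V=3.20V)
Op 1: CLOSE 2-1: Q_total=30.00, C_total=10.00, V=3.00; Q2=15.00, Q1=15.00; dissipated=0.200

Answer: 3.00 V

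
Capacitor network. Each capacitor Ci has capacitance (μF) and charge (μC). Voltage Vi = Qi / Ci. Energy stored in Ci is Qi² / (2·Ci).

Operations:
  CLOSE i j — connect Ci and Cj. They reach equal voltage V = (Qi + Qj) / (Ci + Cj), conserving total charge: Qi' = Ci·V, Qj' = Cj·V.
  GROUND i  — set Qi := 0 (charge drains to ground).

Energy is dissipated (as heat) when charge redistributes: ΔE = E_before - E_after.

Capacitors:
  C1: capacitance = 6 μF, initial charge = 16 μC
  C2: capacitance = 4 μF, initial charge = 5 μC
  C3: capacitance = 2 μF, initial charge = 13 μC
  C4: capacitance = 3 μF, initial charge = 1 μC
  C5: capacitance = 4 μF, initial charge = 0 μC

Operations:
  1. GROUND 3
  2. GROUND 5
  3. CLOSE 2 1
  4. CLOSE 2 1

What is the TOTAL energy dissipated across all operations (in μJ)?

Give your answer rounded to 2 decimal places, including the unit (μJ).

Initial: C1(6μF, Q=16μC, V=2.67V), C2(4μF, Q=5μC, V=1.25V), C3(2μF, Q=13μC, V=6.50V), C4(3μF, Q=1μC, V=0.33V), C5(4μF, Q=0μC, V=0.00V)
Op 1: GROUND 3: Q3=0; energy lost=42.250
Op 2: GROUND 5: Q5=0; energy lost=0.000
Op 3: CLOSE 2-1: Q_total=21.00, C_total=10.00, V=2.10; Q2=8.40, Q1=12.60; dissipated=2.408
Op 4: CLOSE 2-1: Q_total=21.00, C_total=10.00, V=2.10; Q2=8.40, Q1=12.60; dissipated=0.000
Total dissipated: 44.658 μJ

Answer: 44.66 μJ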